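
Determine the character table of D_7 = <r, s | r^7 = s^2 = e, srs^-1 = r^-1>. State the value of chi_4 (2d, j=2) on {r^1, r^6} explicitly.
Conjugacy classes: {e} of size 1, {r^1, r^6} of size 2, {r^2, r^5} of size 2, {r^3, r^4} of size 2, {s, sr, ..., sr^6} of size 7.
Character table:
  irrep \ class              {e} (size 1)  {r^1, r^6} (size 2)  {r^2, r^5} (size 2)  {r^3, r^4} (size 2)  {s, sr, ..., sr^6} (size 7)
  chi_1 (triv)               1             1                    1                    1                    1                          
  chi_2 (sign: r->1, s->-1)  1             1                    1                    1                    -1                         
  chi_3 (2d, j=1)            2             2*cos(2*pi/7)        -2*cos(3*pi/7)       -2*cos(pi/7)         0                          
  chi_4 (2d, j=2)            2             -2*cos(3*pi/7)       -2*cos(pi/7)         2*cos(2*pi/7)        0                          
  chi_5 (2d, j=3)            2             -2*cos(pi/7)         2*cos(2*pi/7)        -2*cos(3*pi/7)       0                          

Spot check: chi_4 (2d, j=2) on {r^1, r^6} = -2*cos(3*pi/7).

Proof sketch: D_7 has order 2*7 = 14 with 5 conjugacy classes, hence 5 irreducibles. Sum of squared dims 1 + 1 + 4 + 4 + 4 = 14 = |G|. Linear characters come from the abelianisation; the 2-dimensional irreps have character r^k -> 2*cos(2*pi*j*k/7), reflections -> 0.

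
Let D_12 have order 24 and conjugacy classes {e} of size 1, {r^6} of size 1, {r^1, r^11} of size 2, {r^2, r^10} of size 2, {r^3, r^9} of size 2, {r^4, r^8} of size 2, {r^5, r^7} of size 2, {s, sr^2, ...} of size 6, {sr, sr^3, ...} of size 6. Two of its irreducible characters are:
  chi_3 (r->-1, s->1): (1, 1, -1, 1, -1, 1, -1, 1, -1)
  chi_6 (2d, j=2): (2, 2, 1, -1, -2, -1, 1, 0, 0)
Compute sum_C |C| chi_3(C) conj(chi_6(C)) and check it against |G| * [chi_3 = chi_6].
Sum = 0; so <chi_3, chi_6> = 0 (distinct irreducibles are orthogonal).

Why: Compute term by term over conjugacy classes (|C| * chi_3(C) * conj(chi_6(C))):
  1*(1)*conj(2) + 1*(1)*conj(2) + 2*(-1)*conj(1) + 2*(1)*conj(-1) + 2*(-1)*conj(-2) + 2*(1)*conj(-1) + 2*(-1)*conj(1) + 6*(1)*conj(0) + 6*(-1)*conj(0)
  = (2) + (2) + (-2) + (-2) + (4) + (-2) + (-2) + (0) + (0)
  = 0.
Dividing by |G| = 24 gives 0/24 = 0, matching the row-orthogonality relation <chi_3, chi_6> = [chi_3 = chi_6].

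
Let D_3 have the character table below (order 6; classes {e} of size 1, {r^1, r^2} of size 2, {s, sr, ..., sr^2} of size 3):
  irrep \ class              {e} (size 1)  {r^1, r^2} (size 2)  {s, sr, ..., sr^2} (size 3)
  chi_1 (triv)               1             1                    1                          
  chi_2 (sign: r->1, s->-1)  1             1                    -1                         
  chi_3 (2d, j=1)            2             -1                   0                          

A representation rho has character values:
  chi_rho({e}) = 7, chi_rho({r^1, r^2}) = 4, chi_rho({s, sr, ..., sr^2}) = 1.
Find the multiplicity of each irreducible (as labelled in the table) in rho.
Multiplicities: chi_1: 3, chi_2: 2, chi_3: 1.

Details: Use <chi_rho, chi> = (1/|G|) sum_C |C| * chi_rho(C) * conj(chi(C)) with |G| = 6 for each irreducible chi in the table:
  <chi_rho, chi_1> = (1/6)[1*(7)*conj(1) + 2*(4)*conj(1) + 3*(1)*conj(1)]
      = (1/6)[(7) + (8) + (3)] = 18/6 = 3
  <chi_rho, chi_2> = (1/6)[1*(7)*conj(1) + 2*(4)*conj(1) + 3*(1)*conj(-1)]
      = (1/6)[(7) + (8) + (-3)] = 12/6 = 2
  <chi_rho, chi_3> = (1/6)[1*(7)*conj(2) + 2*(4)*conj(-1) + 3*(1)*conj(0)]
      = (1/6)[(14) + (-8) + (0)] = 6/6 = 1
Dimension check: dim(rho) = sum (mult * dim) = 3*1 + 2*1 + 1*2 = 7 = chi_rho(e) = 7.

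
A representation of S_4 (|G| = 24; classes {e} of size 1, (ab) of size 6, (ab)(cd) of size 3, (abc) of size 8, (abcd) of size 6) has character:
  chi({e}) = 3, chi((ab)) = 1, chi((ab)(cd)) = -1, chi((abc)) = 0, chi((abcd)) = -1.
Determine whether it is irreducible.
Irreducible: <chi, chi> = 1.

Explanation: <chi, chi> = (1/|G|) sum_C |C| * |chi(C)|^2 = (1/24)[1*|3|^2 + 6*|1|^2 + 3*|-1|^2 + 8*|0|^2 + 6*|-1|^2]
  = (1/24)[(9) + (6) + (3) + (0) + (6)] = 24/24 = 1.
A character is irreducible iff <chi, chi> = 1, so this representation is irreducible.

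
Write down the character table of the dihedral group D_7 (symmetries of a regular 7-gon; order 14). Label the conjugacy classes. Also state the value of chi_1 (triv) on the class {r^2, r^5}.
Conjugacy classes: {e} of size 1, {r^1, r^6} of size 2, {r^2, r^5} of size 2, {r^3, r^4} of size 2, {s, sr, ..., sr^6} of size 7.
Character table:
  irrep \ class              {e} (size 1)  {r^1, r^6} (size 2)  {r^2, r^5} (size 2)  {r^3, r^4} (size 2)  {s, sr, ..., sr^6} (size 7)
  chi_1 (triv)               1             1                    1                    1                    1                          
  chi_2 (sign: r->1, s->-1)  1             1                    1                    1                    -1                         
  chi_3 (2d, j=1)            2             2*cos(2*pi/7)        -2*cos(3*pi/7)       -2*cos(pi/7)         0                          
  chi_4 (2d, j=2)            2             -2*cos(3*pi/7)       -2*cos(pi/7)         2*cos(2*pi/7)        0                          
  chi_5 (2d, j=3)            2             -2*cos(pi/7)         2*cos(2*pi/7)        -2*cos(3*pi/7)       0                          

Spot check: chi_1 (triv) on {r^2, r^5} = 1.

Reasoning: D_7 has order 2*7 = 14 with 5 conjugacy classes, hence 5 irreducibles. Sum of squared dims 1 + 1 + 4 + 4 + 4 = 14 = |G|. Linear characters come from the abelianisation; the 2-dimensional irreps have character r^k -> 2*cos(2*pi*j*k/7), reflections -> 0.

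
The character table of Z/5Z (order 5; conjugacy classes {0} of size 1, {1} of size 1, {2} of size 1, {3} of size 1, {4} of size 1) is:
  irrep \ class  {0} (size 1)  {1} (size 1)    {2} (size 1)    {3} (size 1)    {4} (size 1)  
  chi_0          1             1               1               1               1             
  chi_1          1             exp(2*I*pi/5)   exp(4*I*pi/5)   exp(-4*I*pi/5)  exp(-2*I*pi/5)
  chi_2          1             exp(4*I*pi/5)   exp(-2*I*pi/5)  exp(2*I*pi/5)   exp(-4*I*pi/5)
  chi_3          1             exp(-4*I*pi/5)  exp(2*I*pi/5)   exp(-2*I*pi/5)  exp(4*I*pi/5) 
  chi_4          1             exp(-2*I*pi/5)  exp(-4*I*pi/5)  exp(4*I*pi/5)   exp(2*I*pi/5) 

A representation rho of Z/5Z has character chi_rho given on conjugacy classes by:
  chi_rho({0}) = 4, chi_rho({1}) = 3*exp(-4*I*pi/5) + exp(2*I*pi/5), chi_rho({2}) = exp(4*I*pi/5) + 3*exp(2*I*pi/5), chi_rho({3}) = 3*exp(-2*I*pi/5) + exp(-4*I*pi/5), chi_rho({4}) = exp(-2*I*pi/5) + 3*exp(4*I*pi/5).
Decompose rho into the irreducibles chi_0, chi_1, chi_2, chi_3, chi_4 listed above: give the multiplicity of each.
Multiplicities: chi_0: 0, chi_1: 1, chi_2: 0, chi_3: 3, chi_4: 0.

Justification: Use <chi_rho, chi> = (1/|G|) sum_C |C| * chi_rho(C) * conj(chi(C)) with |G| = 5 for each irreducible chi in the table:
  <chi_rho, chi_0> = (1/5)[1*(4)*conj(1) + 1*(3*exp(-4*I*pi/5) + exp(2*I*pi/5))*conj(1) + 1*(exp(4*I*pi/5) + 3*exp(2*I*pi/5))*conj(1) + 1*(3*exp(-2*I*pi/5) + exp(-4*I*pi/5))*conj(1) + 1*(exp(-2*I*pi/5) + 3*exp(4*I*pi/5))*conj(1)]
      = (1/5)[(4) + (3*exp(-4*I*pi/5) + exp(2*I*pi/5)) + (exp(4*I*pi/5) + 3*exp(2*I*pi/5)) + (3*exp(-2*I*pi/5) + exp(-4*I*pi/5)) + (exp(-2*I*pi/5) + 3*exp(4*I*pi/5))] = 0/5 = 0
  <chi_rho, chi_1> = (1/5)[1*(4)*conj(1) + 1*(3*exp(-4*I*pi/5) + exp(2*I*pi/5))*conj(exp(2*I*pi/5)) + 1*(exp(4*I*pi/5) + 3*exp(2*I*pi/5))*conj(exp(4*I*pi/5)) + 1*(3*exp(-2*I*pi/5) + exp(-4*I*pi/5))*conj(exp(-4*I*pi/5)) + 1*(exp(-2*I*pi/5) + 3*exp(4*I*pi/5))*conj(exp(-2*I*pi/5))]
      = (1/5)[(4) + (1 + 3*exp(4*I*pi/5)) + (1 + 3*exp(-2*I*pi/5)) + (1 + 3*exp(2*I*pi/5)) + (1 + 3*exp(-4*I*pi/5))] = 5/5 = 1
  <chi_rho, chi_2> = (1/5)[1*(4)*conj(1) + 1*(3*exp(-4*I*pi/5) + exp(2*I*pi/5))*conj(exp(4*I*pi/5)) + 1*(exp(4*I*pi/5) + 3*exp(2*I*pi/5))*conj(exp(-2*I*pi/5)) + 1*(3*exp(-2*I*pi/5) + exp(-4*I*pi/5))*conj(exp(2*I*pi/5)) + 1*(exp(-2*I*pi/5) + 3*exp(4*I*pi/5))*conj(exp(-4*I*pi/5))]
      = (1/5)[(4) + (exp(-2*I*pi/5) + 3*exp(2*I*pi/5)) + (exp(-4*I*pi/5) + 3*exp(4*I*pi/5)) + (3*exp(-4*I*pi/5) + exp(4*I*pi/5)) + (3*exp(-2*I*pi/5) + exp(2*I*pi/5))] = 0/5 = 0
  <chi_rho, chi_3> = (1/5)[1*(4)*conj(1) + 1*(3*exp(-4*I*pi/5) + exp(2*I*pi/5))*conj(exp(-4*I*pi/5)) + 1*(exp(4*I*pi/5) + 3*exp(2*I*pi/5))*conj(exp(2*I*pi/5)) + 1*(3*exp(-2*I*pi/5) + exp(-4*I*pi/5))*conj(exp(-2*I*pi/5)) + 1*(exp(-2*I*pi/5) + 3*exp(4*I*pi/5))*conj(exp(4*I*pi/5))]
      = (1/5)[(4) + (3 + exp(-4*I*pi/5)) + (3 + exp(2*I*pi/5)) + (3 + exp(-2*I*pi/5)) + (3 + exp(4*I*pi/5))] = 15/5 = 3
  <chi_rho, chi_4> = (1/5)[1*(4)*conj(1) + 1*(3*exp(-4*I*pi/5) + exp(2*I*pi/5))*conj(exp(-2*I*pi/5)) + 1*(exp(4*I*pi/5) + 3*exp(2*I*pi/5))*conj(exp(-4*I*pi/5)) + 1*(3*exp(-2*I*pi/5) + exp(-4*I*pi/5))*conj(exp(4*I*pi/5)) + 1*(exp(-2*I*pi/5) + 3*exp(4*I*pi/5))*conj(exp(2*I*pi/5))]
      = (1/5)[(4) + (3*exp(-2*I*pi/5) + exp(4*I*pi/5)) + (3*exp(-4*I*pi/5) + exp(-2*I*pi/5)) + (exp(2*I*pi/5) + 3*exp(4*I*pi/5)) + (exp(-4*I*pi/5) + 3*exp(2*I*pi/5))] = 0/5 = 0
(Exp terms are combined using exp(i*s)*conj(exp(i*t)) = exp(i*(s-t)), and sums of them are collapsed using the identity that for every m > 1 the m distinct m-th roots of unity sum to 0, e.g. 1 + exp(2*I*pi/3) + exp(-2*I*pi/3) = 0.)
Dimension check: dim(rho) = sum (mult * dim) = 0*1 + 1*1 + 0*1 + 3*1 + 0*1 = 4 = chi_rho(e) = 4.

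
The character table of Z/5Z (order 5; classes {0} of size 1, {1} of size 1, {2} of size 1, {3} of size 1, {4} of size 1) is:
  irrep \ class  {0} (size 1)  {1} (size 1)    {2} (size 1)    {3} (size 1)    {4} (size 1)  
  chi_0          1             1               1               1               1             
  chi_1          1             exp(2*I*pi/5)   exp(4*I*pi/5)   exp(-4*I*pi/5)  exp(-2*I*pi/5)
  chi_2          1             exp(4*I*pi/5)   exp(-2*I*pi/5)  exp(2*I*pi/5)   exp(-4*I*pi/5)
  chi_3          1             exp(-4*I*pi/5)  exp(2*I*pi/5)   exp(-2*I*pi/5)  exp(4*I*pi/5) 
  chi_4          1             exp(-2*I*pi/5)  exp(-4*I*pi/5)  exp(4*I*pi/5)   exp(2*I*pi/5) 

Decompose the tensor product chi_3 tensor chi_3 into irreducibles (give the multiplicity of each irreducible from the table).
chi_3 tensor chi_3 = chi_1 (all other irreducibles have multiplicity 0).

Derivation: The character of a tensor product is the pointwise product (chi_3 * chi_3)(C) = chi_3(C) * chi_3(C):
  {0}: (1)*(1), {1}: (exp(-4*I*pi/5))*(exp(-4*I*pi/5)), {2}: (exp(2*I*pi/5))*(exp(2*I*pi/5)), {3}: (exp(-2*I*pi/5))*(exp(-2*I*pi/5)), {4}: (exp(4*I*pi/5))*(exp(4*I*pi/5))
so (chi_3 * chi_3) takes values
  {0} -> 1, {1} -> exp(2*I*pi/5), {2} -> exp(4*I*pi/5), {3} -> exp(-4*I*pi/5), {4} -> exp(-2*I*pi/5).
Now take the inner product of this character with each irreducible chi from the table, <chi_3*chi_3, chi> = (1/5) sum_C |C| (chi_3*chi_3)(C) conj(chi(C)):
  <chi_3*chi_3, chi_0> = (1/5)[1*(1)*conj(1) + 1*(exp(2*I*pi/5))*conj(1) + 1*(exp(4*I*pi/5))*conj(1) + 1*(exp(-4*I*pi/5))*conj(1) + 1*(exp(-2*I*pi/5))*conj(1)]
      = (1/5)[(1) + (exp(2*I*pi/5)) + (exp(4*I*pi/5)) + (exp(-4*I*pi/5)) + (exp(-2*I*pi/5))] = 0/5 = 0
  <chi_3*chi_3, chi_1> = (1/5)[1*(1)*conj(1) + 1*(exp(2*I*pi/5))*conj(exp(2*I*pi/5)) + 1*(exp(4*I*pi/5))*conj(exp(4*I*pi/5)) + 1*(exp(-4*I*pi/5))*conj(exp(-4*I*pi/5)) + 1*(exp(-2*I*pi/5))*conj(exp(-2*I*pi/5))]
      = (1/5)[(1) + (1) + (1) + (1) + (1)] = 5/5 = 1
  <chi_3*chi_3, chi_2> = (1/5)[1*(1)*conj(1) + 1*(exp(2*I*pi/5))*conj(exp(4*I*pi/5)) + 1*(exp(4*I*pi/5))*conj(exp(-2*I*pi/5)) + 1*(exp(-4*I*pi/5))*conj(exp(2*I*pi/5)) + 1*(exp(-2*I*pi/5))*conj(exp(-4*I*pi/5))]
      = (1/5)[(1) + (exp(-2*I*pi/5)) + (exp(-4*I*pi/5)) + (exp(4*I*pi/5)) + (exp(2*I*pi/5))] = 0/5 = 0
  <chi_3*chi_3, chi_3> = (1/5)[1*(1)*conj(1) + 1*(exp(2*I*pi/5))*conj(exp(-4*I*pi/5)) + 1*(exp(4*I*pi/5))*conj(exp(2*I*pi/5)) + 1*(exp(-4*I*pi/5))*conj(exp(-2*I*pi/5)) + 1*(exp(-2*I*pi/5))*conj(exp(4*I*pi/5))]
      = (1/5)[(1) + (exp(-4*I*pi/5)) + (exp(2*I*pi/5)) + (exp(-2*I*pi/5)) + (exp(4*I*pi/5))] = 0/5 = 0
  <chi_3*chi_3, chi_4> = (1/5)[1*(1)*conj(1) + 1*(exp(2*I*pi/5))*conj(exp(-2*I*pi/5)) + 1*(exp(4*I*pi/5))*conj(exp(-4*I*pi/5)) + 1*(exp(-4*I*pi/5))*conj(exp(4*I*pi/5)) + 1*(exp(-2*I*pi/5))*conj(exp(2*I*pi/5))]
      = (1/5)[(1) + (exp(4*I*pi/5)) + (exp(-2*I*pi/5)) + (exp(2*I*pi/5)) + (exp(-4*I*pi/5))] = 0/5 = 0
(Exp terms are combined using exp(i*s)*conj(exp(i*t)) = exp(i*(s-t)), and sums of them are collapsed using the identity that for every m > 1 the m distinct m-th roots of unity sum to 0, e.g. 1 + exp(2*I*pi/3) + exp(-2*I*pi/3) = 0.)
Hence the multiplicities are chi_1: 1. Dimension check: dim(chi_3)*dim(chi_3) = 1*1 = 1 and sum (mult * dim) = 1*1 = 1.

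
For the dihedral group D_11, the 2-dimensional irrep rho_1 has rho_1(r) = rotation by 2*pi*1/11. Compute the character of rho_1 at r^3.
chi_{rho_1}(r^3) = 2*cos(2*pi*1*3/11) = -2*cos(5*pi/11)

Derivation: rho_1(r^3) is rotation by angle 2*pi*1*3/11, whose trace is 2*cos(2*pi*1*3/11) = -2*cos(5*pi/11).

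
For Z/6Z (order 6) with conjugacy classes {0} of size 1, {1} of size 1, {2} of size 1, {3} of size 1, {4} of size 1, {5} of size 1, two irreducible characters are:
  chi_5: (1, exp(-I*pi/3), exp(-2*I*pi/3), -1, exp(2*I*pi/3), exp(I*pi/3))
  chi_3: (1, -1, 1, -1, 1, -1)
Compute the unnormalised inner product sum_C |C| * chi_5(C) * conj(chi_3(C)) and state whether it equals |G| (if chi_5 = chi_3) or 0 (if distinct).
Sum = 0; so <chi_5, chi_3> = 0 (distinct irreducibles are orthogonal).

Proof sketch: Compute term by term over conjugacy classes (|C| * chi_5(C) * conj(chi_3(C))):
  1*(1)*conj(1) + 1*(exp(-I*pi/3))*conj(-1) + 1*(exp(-2*I*pi/3))*conj(1) + 1*(-1)*conj(-1) + 1*(exp(2*I*pi/3))*conj(1) + 1*(exp(I*pi/3))*conj(-1)
  = (1) + (-exp(-I*pi/3)) + (exp(-2*I*pi/3)) + (1) + (exp(2*I*pi/3)) + (-exp(I*pi/3))
  = 0.
(Exp terms are combined using exp(i*s)*conj(exp(i*t)) = exp(i*(s-t)), and sums of them are collapsed using the identity that for every m > 1 the m distinct m-th roots of unity sum to 0, e.g. 1 + exp(2*I*pi/3) + exp(-2*I*pi/3) = 0.)
Dividing by |G| = 6 gives 0/6 = 0, matching the row-orthogonality relation <chi_5, chi_3> = [chi_5 = chi_3].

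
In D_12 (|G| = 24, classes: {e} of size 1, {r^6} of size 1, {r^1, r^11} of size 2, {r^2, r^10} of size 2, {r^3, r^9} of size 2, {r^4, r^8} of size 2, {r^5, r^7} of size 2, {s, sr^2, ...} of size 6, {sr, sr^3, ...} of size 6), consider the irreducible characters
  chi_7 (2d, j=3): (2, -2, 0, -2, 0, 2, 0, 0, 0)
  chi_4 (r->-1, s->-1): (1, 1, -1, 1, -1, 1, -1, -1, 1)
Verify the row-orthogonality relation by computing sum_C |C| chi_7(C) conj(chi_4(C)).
Sum = 0; so <chi_7, chi_4> = 0 (distinct irreducibles are orthogonal).

Why: Compute term by term over conjugacy classes (|C| * chi_7(C) * conj(chi_4(C))):
  1*(2)*conj(1) + 1*(-2)*conj(1) + 2*(0)*conj(-1) + 2*(-2)*conj(1) + 2*(0)*conj(-1) + 2*(2)*conj(1) + 2*(0)*conj(-1) + 6*(0)*conj(-1) + 6*(0)*conj(1)
  = (2) + (-2) + (0) + (-4) + (0) + (4) + (0) + (0) + (0)
  = 0.
Dividing by |G| = 24 gives 0/24 = 0, matching the row-orthogonality relation <chi_7, chi_4> = [chi_7 = chi_4].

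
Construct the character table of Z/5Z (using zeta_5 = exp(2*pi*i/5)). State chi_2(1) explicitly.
Character table of Z/5Z (irreps indexed chi_0,...,chi_4 with chi_k(m) = zeta_5^(k*m), zeta_5 = exp(2*pi*i/5)):
  irrep \ class  {0} (size 1)  {1} (size 1)    {2} (size 1)    {3} (size 1)    {4} (size 1)  
  chi_0          1             1               1               1               1             
  chi_1          1             exp(2*I*pi/5)   exp(4*I*pi/5)   exp(-4*I*pi/5)  exp(-2*I*pi/5)
  chi_2          1             exp(4*I*pi/5)   exp(-2*I*pi/5)  exp(2*I*pi/5)   exp(-4*I*pi/5)
  chi_3          1             exp(-4*I*pi/5)  exp(2*I*pi/5)   exp(-2*I*pi/5)  exp(4*I*pi/5) 
  chi_4          1             exp(-2*I*pi/5)  exp(-4*I*pi/5)  exp(4*I*pi/5)   exp(2*I*pi/5) 

Spot check: chi_2(1) = zeta_5^(2*1) = zeta_5^2 = exp(4*I*pi/5).

Solution. Z/5Z is abelian, so all 5 irreducible complex representations are 1-dimensional. They are given by chi_k(m) = zeta_5^(k*m) for k = 0,...,4. Row orthogonality: sum_m chi_k(m) conj(chi_l(m)) = 5 * [k = l].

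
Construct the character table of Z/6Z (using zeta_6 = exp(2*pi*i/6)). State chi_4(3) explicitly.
Character table of Z/6Z (irreps indexed chi_0,...,chi_5 with chi_k(m) = zeta_6^(k*m), zeta_6 = exp(2*pi*i/6)):
  irrep \ class  {0} (size 1)  {1} (size 1)    {2} (size 1)    {3} (size 1)  {4} (size 1)    {5} (size 1)  
  chi_0          1             1               1               1             1               1             
  chi_1          1             exp(I*pi/3)     exp(2*I*pi/3)   -1            exp(-2*I*pi/3)  exp(-I*pi/3)  
  chi_2          1             exp(2*I*pi/3)   exp(-2*I*pi/3)  1             exp(2*I*pi/3)   exp(-2*I*pi/3)
  chi_3          1             -1              1               -1            1               -1            
  chi_4          1             exp(-2*I*pi/3)  exp(2*I*pi/3)   1             exp(-2*I*pi/3)  exp(2*I*pi/3) 
  chi_5          1             exp(-I*pi/3)    exp(-2*I*pi/3)  -1            exp(2*I*pi/3)   exp(I*pi/3)   

Spot check: chi_4(3) = zeta_6^(4*3) = zeta_6^12 = 1.

Details: Z/6Z is abelian, so all 6 irreducible complex representations are 1-dimensional. They are given by chi_k(m) = zeta_6^(k*m) for k = 0,...,5. Row orthogonality: sum_m chi_k(m) conj(chi_l(m)) = 6 * [k = l].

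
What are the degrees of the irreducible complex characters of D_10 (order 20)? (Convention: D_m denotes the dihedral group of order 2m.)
Dimensions: 1, 1, 1, 1, 2, 2, 2, 2

Reasoning: There are 8 irreducibles (= number of conjugacy classes). Their dimensions d_i satisfy sum d_i^2 = |G| = 20: 1 + 1 + 1 + 1 + 4 + 4 + 4 + 4 = 20.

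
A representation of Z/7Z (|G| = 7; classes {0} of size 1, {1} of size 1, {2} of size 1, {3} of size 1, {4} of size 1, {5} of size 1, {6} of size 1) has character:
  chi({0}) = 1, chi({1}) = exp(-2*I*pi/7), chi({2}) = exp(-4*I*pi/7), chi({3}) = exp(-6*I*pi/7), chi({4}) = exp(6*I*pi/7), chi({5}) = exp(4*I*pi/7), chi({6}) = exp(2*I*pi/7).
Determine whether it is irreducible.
Irreducible: <chi, chi> = 1.

Working: <chi, chi> = (1/|G|) sum_C |C| * |chi(C)|^2 = (1/7)[1*|1|^2 + 1*|exp(-2*I*pi/7)|^2 + 1*|exp(-4*I*pi/7)|^2 + 1*|exp(-6*I*pi/7)|^2 + 1*|exp(6*I*pi/7)|^2 + 1*|exp(4*I*pi/7)|^2 + 1*|exp(2*I*pi/7)|^2]
  = (1/7)[(1) + (1) + (1) + (1) + (1) + (1) + (1)] = 7/7 = 1.
(Exp terms are combined using exp(i*s)*conj(exp(i*t)) = exp(i*(s-t)), and sums of them are collapsed using the identity that for every m > 1 the m distinct m-th roots of unity sum to 0, e.g. 1 + exp(2*I*pi/3) + exp(-2*I*pi/3) = 0.)
A character is irreducible iff <chi, chi> = 1, so this representation is irreducible.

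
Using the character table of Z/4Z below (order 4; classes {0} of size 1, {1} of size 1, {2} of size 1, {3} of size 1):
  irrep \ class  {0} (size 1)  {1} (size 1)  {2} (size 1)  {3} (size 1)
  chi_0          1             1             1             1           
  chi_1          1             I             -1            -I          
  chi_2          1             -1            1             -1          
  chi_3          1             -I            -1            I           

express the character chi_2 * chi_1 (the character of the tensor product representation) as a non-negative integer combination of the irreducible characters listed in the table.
chi_2 tensor chi_1 = chi_3 (all other irreducibles have multiplicity 0).

Justification: The character of a tensor product is the pointwise product (chi_2 * chi_1)(C) = chi_2(C) * chi_1(C):
  {0}: (1)*(1), {1}: (-1)*(I), {2}: (1)*(-1), {3}: (-1)*(-I)
so (chi_2 * chi_1) takes values
  {0} -> 1, {1} -> -I, {2} -> -1, {3} -> I.
Now take the inner product of this character with each irreducible chi from the table, <chi_2*chi_1, chi> = (1/4) sum_C |C| (chi_2*chi_1)(C) conj(chi(C)):
  <chi_2*chi_1, chi_0> = (1/4)[1*(1)*conj(1) + 1*(-I)*conj(1) + 1*(-1)*conj(1) + 1*(I)*conj(1)]
      = (1/4)[(1) + (-I) + (-1) + (I)] = 0/4 = 0
  <chi_2*chi_1, chi_1> = (1/4)[1*(1)*conj(1) + 1*(-I)*conj(I) + 1*(-1)*conj(-1) + 1*(I)*conj(-I)]
      = (1/4)[(1) + (-1) + (1) + (-1)] = 0/4 = 0
  <chi_2*chi_1, chi_2> = (1/4)[1*(1)*conj(1) + 1*(-I)*conj(-1) + 1*(-1)*conj(1) + 1*(I)*conj(-1)]
      = (1/4)[(1) + (I) + (-1) + (-I)] = 0/4 = 0
  <chi_2*chi_1, chi_3> = (1/4)[1*(1)*conj(1) + 1*(-I)*conj(-I) + 1*(-1)*conj(-1) + 1*(I)*conj(I)]
      = (1/4)[(1) + (1) + (1) + (1)] = 4/4 = 1
(Exp terms are combined using exp(i*s)*conj(exp(i*t)) = exp(i*(s-t)), and sums of them are collapsed using the identity that for every m > 1 the m distinct m-th roots of unity sum to 0, e.g. 1 + exp(2*I*pi/3) + exp(-2*I*pi/3) = 0.)
Hence the multiplicities are chi_3: 1. Dimension check: dim(chi_2)*dim(chi_1) = 1*1 = 1 and sum (mult * dim) = 1*1 = 1.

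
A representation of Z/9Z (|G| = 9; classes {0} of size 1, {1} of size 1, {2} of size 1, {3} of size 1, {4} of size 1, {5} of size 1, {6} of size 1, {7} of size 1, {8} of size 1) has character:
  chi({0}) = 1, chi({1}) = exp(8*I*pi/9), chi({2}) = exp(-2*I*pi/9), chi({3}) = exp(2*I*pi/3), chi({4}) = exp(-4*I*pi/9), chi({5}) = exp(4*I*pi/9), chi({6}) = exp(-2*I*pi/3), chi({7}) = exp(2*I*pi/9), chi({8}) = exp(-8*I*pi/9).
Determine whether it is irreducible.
Irreducible: <chi, chi> = 1.

Argument: <chi, chi> = (1/|G|) sum_C |C| * |chi(C)|^2 = (1/9)[1*|1|^2 + 1*|exp(8*I*pi/9)|^2 + 1*|exp(-2*I*pi/9)|^2 + 1*|exp(2*I*pi/3)|^2 + 1*|exp(-4*I*pi/9)|^2 + 1*|exp(4*I*pi/9)|^2 + 1*|exp(-2*I*pi/3)|^2 + 1*|exp(2*I*pi/9)|^2 + 1*|exp(-8*I*pi/9)|^2]
  = (1/9)[(1) + (1) + (1) + (1) + (1) + (1) + (1) + (1) + (1)] = 9/9 = 1.
(Exp terms are combined using exp(i*s)*conj(exp(i*t)) = exp(i*(s-t)), and sums of them are collapsed using the identity that for every m > 1 the m distinct m-th roots of unity sum to 0, e.g. 1 + exp(2*I*pi/3) + exp(-2*I*pi/3) = 0.)
A character is irreducible iff <chi, chi> = 1, so this representation is irreducible.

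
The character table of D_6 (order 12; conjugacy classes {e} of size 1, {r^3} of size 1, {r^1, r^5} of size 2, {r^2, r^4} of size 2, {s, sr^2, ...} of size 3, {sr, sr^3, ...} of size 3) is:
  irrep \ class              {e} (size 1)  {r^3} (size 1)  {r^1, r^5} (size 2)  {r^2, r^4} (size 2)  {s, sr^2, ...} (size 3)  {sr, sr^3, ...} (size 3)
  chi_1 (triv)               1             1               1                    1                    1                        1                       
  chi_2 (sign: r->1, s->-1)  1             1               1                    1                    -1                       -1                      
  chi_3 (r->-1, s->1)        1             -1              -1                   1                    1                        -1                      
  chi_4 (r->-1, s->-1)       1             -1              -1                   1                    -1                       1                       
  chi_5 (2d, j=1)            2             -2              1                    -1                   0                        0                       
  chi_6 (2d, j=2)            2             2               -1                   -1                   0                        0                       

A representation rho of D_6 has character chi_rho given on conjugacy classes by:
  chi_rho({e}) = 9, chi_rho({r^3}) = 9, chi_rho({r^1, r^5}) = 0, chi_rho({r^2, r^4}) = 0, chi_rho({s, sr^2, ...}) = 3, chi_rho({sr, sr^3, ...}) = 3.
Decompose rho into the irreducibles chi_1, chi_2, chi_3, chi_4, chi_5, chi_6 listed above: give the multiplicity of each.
Multiplicities: chi_1: 3, chi_2: 0, chi_3: 0, chi_4: 0, chi_5: 0, chi_6: 3.

Why: Use <chi_rho, chi> = (1/|G|) sum_C |C| * chi_rho(C) * conj(chi(C)) with |G| = 12 for each irreducible chi in the table:
  <chi_rho, chi_1> = (1/12)[1*(9)*conj(1) + 1*(9)*conj(1) + 2*(0)*conj(1) + 2*(0)*conj(1) + 3*(3)*conj(1) + 3*(3)*conj(1)]
      = (1/12)[(9) + (9) + (0) + (0) + (9) + (9)] = 36/12 = 3
  <chi_rho, chi_2> = (1/12)[1*(9)*conj(1) + 1*(9)*conj(1) + 2*(0)*conj(1) + 2*(0)*conj(1) + 3*(3)*conj(-1) + 3*(3)*conj(-1)]
      = (1/12)[(9) + (9) + (0) + (0) + (-9) + (-9)] = 0/12 = 0
  <chi_rho, chi_3> = (1/12)[1*(9)*conj(1) + 1*(9)*conj(-1) + 2*(0)*conj(-1) + 2*(0)*conj(1) + 3*(3)*conj(1) + 3*(3)*conj(-1)]
      = (1/12)[(9) + (-9) + (0) + (0) + (9) + (-9)] = 0/12 = 0
  <chi_rho, chi_4> = (1/12)[1*(9)*conj(1) + 1*(9)*conj(-1) + 2*(0)*conj(-1) + 2*(0)*conj(1) + 3*(3)*conj(-1) + 3*(3)*conj(1)]
      = (1/12)[(9) + (-9) + (0) + (0) + (-9) + (9)] = 0/12 = 0
  <chi_rho, chi_5> = (1/12)[1*(9)*conj(2) + 1*(9)*conj(-2) + 2*(0)*conj(1) + 2*(0)*conj(-1) + 3*(3)*conj(0) + 3*(3)*conj(0)]
      = (1/12)[(18) + (-18) + (0) + (0) + (0) + (0)] = 0/12 = 0
  <chi_rho, chi_6> = (1/12)[1*(9)*conj(2) + 1*(9)*conj(2) + 2*(0)*conj(-1) + 2*(0)*conj(-1) + 3*(3)*conj(0) + 3*(3)*conj(0)]
      = (1/12)[(18) + (18) + (0) + (0) + (0) + (0)] = 36/12 = 3
Dimension check: dim(rho) = sum (mult * dim) = 3*1 + 0*1 + 0*1 + 0*1 + 0*2 + 3*2 = 9 = chi_rho(e) = 9.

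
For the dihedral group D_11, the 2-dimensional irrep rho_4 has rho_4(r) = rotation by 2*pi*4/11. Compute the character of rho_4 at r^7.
chi_{rho_4}(r^7) = 2*cos(2*pi*4*7/11) = -2*cos(pi/11)

Working: rho_4(r^7) is rotation by angle 2*pi*4*7/11, whose trace is 2*cos(2*pi*4*7/11) = -2*cos(pi/11).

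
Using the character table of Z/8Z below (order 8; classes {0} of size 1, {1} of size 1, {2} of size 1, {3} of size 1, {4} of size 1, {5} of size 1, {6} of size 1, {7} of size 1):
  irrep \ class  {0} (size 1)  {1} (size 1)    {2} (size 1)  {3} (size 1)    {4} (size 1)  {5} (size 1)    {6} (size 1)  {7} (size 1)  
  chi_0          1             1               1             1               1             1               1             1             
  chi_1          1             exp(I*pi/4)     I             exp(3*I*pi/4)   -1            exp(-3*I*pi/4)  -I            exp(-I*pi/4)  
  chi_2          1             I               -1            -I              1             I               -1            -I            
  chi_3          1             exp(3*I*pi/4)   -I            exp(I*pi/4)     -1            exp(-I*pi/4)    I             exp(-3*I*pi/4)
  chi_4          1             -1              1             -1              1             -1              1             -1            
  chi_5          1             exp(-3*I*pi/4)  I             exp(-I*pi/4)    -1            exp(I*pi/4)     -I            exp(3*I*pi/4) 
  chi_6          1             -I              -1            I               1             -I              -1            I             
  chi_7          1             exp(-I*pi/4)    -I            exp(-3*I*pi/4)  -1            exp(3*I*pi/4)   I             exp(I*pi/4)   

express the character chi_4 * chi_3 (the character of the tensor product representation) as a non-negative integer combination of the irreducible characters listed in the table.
chi_4 tensor chi_3 = chi_7 (all other irreducibles have multiplicity 0).

Reasoning: The character of a tensor product is the pointwise product (chi_4 * chi_3)(C) = chi_4(C) * chi_3(C):
  {0}: (1)*(1), {1}: (-1)*(exp(3*I*pi/4)), {2}: (1)*(-I), {3}: (-1)*(exp(I*pi/4)), {4}: (1)*(-1), {5}: (-1)*(exp(-I*pi/4)), {6}: (1)*(I), {7}: (-1)*(exp(-3*I*pi/4))
so (chi_4 * chi_3) takes values
  {0} -> 1, {1} -> -exp(3*I*pi/4), {2} -> -I, {3} -> -exp(I*pi/4), {4} -> -1, {5} -> -exp(-I*pi/4), {6} -> I, {7} -> -exp(-3*I*pi/4).
Now take the inner product of this character with each irreducible chi from the table, <chi_4*chi_3, chi> = (1/8) sum_C |C| (chi_4*chi_3)(C) conj(chi(C)):
  <chi_4*chi_3, chi_0> = (1/8)[1*(1)*conj(1) + 1*(-exp(3*I*pi/4))*conj(1) + 1*(-I)*conj(1) + 1*(-exp(I*pi/4))*conj(1) + 1*(-1)*conj(1) + 1*(-exp(-I*pi/4))*conj(1) + 1*(I)*conj(1) + 1*(-exp(-3*I*pi/4))*conj(1)]
      = (1/8)[(1) + (-exp(3*I*pi/4)) + (-I) + (-exp(I*pi/4)) + (-1) + (-exp(-I*pi/4)) + (I) + (-exp(-3*I*pi/4))] = 0/8 = 0
  <chi_4*chi_3, chi_1> = (1/8)[1*(1)*conj(1) + 1*(-exp(3*I*pi/4))*conj(exp(I*pi/4)) + 1*(-I)*conj(I) + 1*(-exp(I*pi/4))*conj(exp(3*I*pi/4)) + 1*(-1)*conj(-1) + 1*(-exp(-I*pi/4))*conj(exp(-3*I*pi/4)) + 1*(I)*conj(-I) + 1*(-exp(-3*I*pi/4))*conj(exp(-I*pi/4))]
      = (1/8)[(1) + (-I) + (-1) + (I) + (1) + (-I) + (-1) + (I)] = 0/8 = 0
  <chi_4*chi_3, chi_2> = (1/8)[1*(1)*conj(1) + 1*(-exp(3*I*pi/4))*conj(I) + 1*(-I)*conj(-1) + 1*(-exp(I*pi/4))*conj(-I) + 1*(-1)*conj(1) + 1*(-exp(-I*pi/4))*conj(I) + 1*(I)*conj(-1) + 1*(-exp(-3*I*pi/4))*conj(-I)]
      = (1/8)[(1) + (exp(-3*I*pi/4)) + (I) + (-exp(3*I*pi/4)) + (-1) + (exp(I*pi/4)) + (-I) + (-exp(-I*pi/4))] = 0/8 = 0
  <chi_4*chi_3, chi_3> = (1/8)[1*(1)*conj(1) + 1*(-exp(3*I*pi/4))*conj(exp(3*I*pi/4)) + 1*(-I)*conj(-I) + 1*(-exp(I*pi/4))*conj(exp(I*pi/4)) + 1*(-1)*conj(-1) + 1*(-exp(-I*pi/4))*conj(exp(-I*pi/4)) + 1*(I)*conj(I) + 1*(-exp(-3*I*pi/4))*conj(exp(-3*I*pi/4))]
      = (1/8)[(1) + (-1) + (1) + (-1) + (1) + (-1) + (1) + (-1)] = 0/8 = 0
  <chi_4*chi_3, chi_4> = (1/8)[1*(1)*conj(1) + 1*(-exp(3*I*pi/4))*conj(-1) + 1*(-I)*conj(1) + 1*(-exp(I*pi/4))*conj(-1) + 1*(-1)*conj(1) + 1*(-exp(-I*pi/4))*conj(-1) + 1*(I)*conj(1) + 1*(-exp(-3*I*pi/4))*conj(-1)]
      = (1/8)[(1) + (exp(3*I*pi/4)) + (-I) + (exp(I*pi/4)) + (-1) + (exp(-I*pi/4)) + (I) + (exp(-3*I*pi/4))] = 0/8 = 0
  <chi_4*chi_3, chi_5> = (1/8)[1*(1)*conj(1) + 1*(-exp(3*I*pi/4))*conj(exp(-3*I*pi/4)) + 1*(-I)*conj(I) + 1*(-exp(I*pi/4))*conj(exp(-I*pi/4)) + 1*(-1)*conj(-1) + 1*(-exp(-I*pi/4))*conj(exp(I*pi/4)) + 1*(I)*conj(-I) + 1*(-exp(-3*I*pi/4))*conj(exp(3*I*pi/4))]
      = (1/8)[(1) + (I) + (-1) + (-I) + (1) + (I) + (-1) + (-I)] = 0/8 = 0
  <chi_4*chi_3, chi_6> = (1/8)[1*(1)*conj(1) + 1*(-exp(3*I*pi/4))*conj(-I) + 1*(-I)*conj(-1) + 1*(-exp(I*pi/4))*conj(I) + 1*(-1)*conj(1) + 1*(-exp(-I*pi/4))*conj(-I) + 1*(I)*conj(-1) + 1*(-exp(-3*I*pi/4))*conj(I)]
      = (1/8)[(1) + (-exp(-3*I*pi/4)) + (I) + (exp(3*I*pi/4)) + (-1) + (-exp(I*pi/4)) + (-I) + (exp(-I*pi/4))] = 0/8 = 0
  <chi_4*chi_3, chi_7> = (1/8)[1*(1)*conj(1) + 1*(-exp(3*I*pi/4))*conj(exp(-I*pi/4)) + 1*(-I)*conj(-I) + 1*(-exp(I*pi/4))*conj(exp(-3*I*pi/4)) + 1*(-1)*conj(-1) + 1*(-exp(-I*pi/4))*conj(exp(3*I*pi/4)) + 1*(I)*conj(I) + 1*(-exp(-3*I*pi/4))*conj(exp(I*pi/4))]
      = (1/8)[(1) + (1) + (1) + (1) + (1) + (1) + (1) + (1)] = 8/8 = 1
(Exp terms are combined using exp(i*s)*conj(exp(i*t)) = exp(i*(s-t)), and sums of them are collapsed using the identity that for every m > 1 the m distinct m-th roots of unity sum to 0, e.g. 1 + exp(2*I*pi/3) + exp(-2*I*pi/3) = 0.)
Hence the multiplicities are chi_7: 1. Dimension check: dim(chi_4)*dim(chi_3) = 1*1 = 1 and sum (mult * dim) = 1*1 = 1.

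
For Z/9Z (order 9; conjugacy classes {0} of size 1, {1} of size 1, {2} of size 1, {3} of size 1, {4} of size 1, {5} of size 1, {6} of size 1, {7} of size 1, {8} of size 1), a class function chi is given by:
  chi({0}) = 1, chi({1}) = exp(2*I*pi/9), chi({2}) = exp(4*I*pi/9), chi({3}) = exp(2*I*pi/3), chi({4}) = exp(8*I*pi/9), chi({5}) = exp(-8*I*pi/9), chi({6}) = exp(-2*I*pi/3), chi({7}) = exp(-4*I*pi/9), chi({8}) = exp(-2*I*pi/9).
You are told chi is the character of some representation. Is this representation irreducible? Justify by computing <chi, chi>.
Irreducible: <chi, chi> = 1.

Reasoning: <chi, chi> = (1/|G|) sum_C |C| * |chi(C)|^2 = (1/9)[1*|1|^2 + 1*|exp(2*I*pi/9)|^2 + 1*|exp(4*I*pi/9)|^2 + 1*|exp(2*I*pi/3)|^2 + 1*|exp(8*I*pi/9)|^2 + 1*|exp(-8*I*pi/9)|^2 + 1*|exp(-2*I*pi/3)|^2 + 1*|exp(-4*I*pi/9)|^2 + 1*|exp(-2*I*pi/9)|^2]
  = (1/9)[(1) + (1) + (1) + (1) + (1) + (1) + (1) + (1) + (1)] = 9/9 = 1.
(Exp terms are combined using exp(i*s)*conj(exp(i*t)) = exp(i*(s-t)), and sums of them are collapsed using the identity that for every m > 1 the m distinct m-th roots of unity sum to 0, e.g. 1 + exp(2*I*pi/3) + exp(-2*I*pi/3) = 0.)
A character is irreducible iff <chi, chi> = 1, so this representation is irreducible.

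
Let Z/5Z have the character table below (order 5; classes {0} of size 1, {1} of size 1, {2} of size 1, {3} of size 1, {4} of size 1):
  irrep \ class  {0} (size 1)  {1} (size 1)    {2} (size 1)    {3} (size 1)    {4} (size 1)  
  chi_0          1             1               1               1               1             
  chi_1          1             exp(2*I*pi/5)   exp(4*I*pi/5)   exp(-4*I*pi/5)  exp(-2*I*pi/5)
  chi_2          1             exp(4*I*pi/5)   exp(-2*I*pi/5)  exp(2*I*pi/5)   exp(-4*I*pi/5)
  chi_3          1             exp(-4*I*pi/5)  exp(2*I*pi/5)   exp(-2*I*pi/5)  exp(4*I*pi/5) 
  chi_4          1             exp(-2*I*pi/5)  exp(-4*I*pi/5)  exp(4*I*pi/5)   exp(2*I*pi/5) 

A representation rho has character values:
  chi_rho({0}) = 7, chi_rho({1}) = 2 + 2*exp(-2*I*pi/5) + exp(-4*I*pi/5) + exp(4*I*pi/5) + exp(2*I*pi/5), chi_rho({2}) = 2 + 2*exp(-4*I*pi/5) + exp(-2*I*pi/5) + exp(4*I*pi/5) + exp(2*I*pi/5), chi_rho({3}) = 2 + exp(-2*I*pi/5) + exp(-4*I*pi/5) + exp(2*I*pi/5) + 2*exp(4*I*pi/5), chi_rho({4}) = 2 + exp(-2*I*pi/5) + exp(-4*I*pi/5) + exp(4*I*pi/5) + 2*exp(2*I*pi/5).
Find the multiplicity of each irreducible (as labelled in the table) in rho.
Multiplicities: chi_0: 2, chi_1: 1, chi_2: 1, chi_3: 1, chi_4: 2.

Justification: Use <chi_rho, chi> = (1/|G|) sum_C |C| * chi_rho(C) * conj(chi(C)) with |G| = 5 for each irreducible chi in the table:
  <chi_rho, chi_0> = (1/5)[1*(7)*conj(1) + 1*(2 + 2*exp(-2*I*pi/5) + exp(-4*I*pi/5) + exp(4*I*pi/5) + exp(2*I*pi/5))*conj(1) + 1*(2 + 2*exp(-4*I*pi/5) + exp(-2*I*pi/5) + exp(4*I*pi/5) + exp(2*I*pi/5))*conj(1) + 1*(2 + exp(-2*I*pi/5) + exp(-4*I*pi/5) + exp(2*I*pi/5) + 2*exp(4*I*pi/5))*conj(1) + 1*(2 + exp(-2*I*pi/5) + exp(-4*I*pi/5) + exp(4*I*pi/5) + 2*exp(2*I*pi/5))*conj(1)]
      = (1/5)[(7) + (2 + 2*exp(-2*I*pi/5) + exp(-4*I*pi/5) + exp(4*I*pi/5) + exp(2*I*pi/5)) + (2 + 2*exp(-4*I*pi/5) + exp(-2*I*pi/5) + exp(4*I*pi/5) + exp(2*I*pi/5)) + (2 + exp(-2*I*pi/5) + exp(-4*I*pi/5) + exp(2*I*pi/5) + 2*exp(4*I*pi/5)) + (2 + exp(-2*I*pi/5) + exp(-4*I*pi/5) + exp(4*I*pi/5) + 2*exp(2*I*pi/5))] = 10/5 = 2
  <chi_rho, chi_1> = (1/5)[1*(7)*conj(1) + 1*(2 + 2*exp(-2*I*pi/5) + exp(-4*I*pi/5) + exp(4*I*pi/5) + exp(2*I*pi/5))*conj(exp(2*I*pi/5)) + 1*(2 + 2*exp(-4*I*pi/5) + exp(-2*I*pi/5) + exp(4*I*pi/5) + exp(2*I*pi/5))*conj(exp(4*I*pi/5)) + 1*(2 + exp(-2*I*pi/5) + exp(-4*I*pi/5) + exp(2*I*pi/5) + 2*exp(4*I*pi/5))*conj(exp(-4*I*pi/5)) + 1*(2 + exp(-2*I*pi/5) + exp(-4*I*pi/5) + exp(4*I*pi/5) + 2*exp(2*I*pi/5))*conj(exp(-2*I*pi/5))]
      = (1/5)[(7) + (1 + 2*exp(-2*I*pi/5) + 2*exp(-4*I*pi/5) + exp(4*I*pi/5) + exp(2*I*pi/5)) + (1 + 2*exp(-4*I*pi/5) + exp(-2*I*pi/5) + exp(4*I*pi/5) + 2*exp(2*I*pi/5)) + (1 + 2*exp(-2*I*pi/5) + exp(-4*I*pi/5) + exp(2*I*pi/5) + 2*exp(4*I*pi/5)) + (1 + exp(-2*I*pi/5) + exp(-4*I*pi/5) + 2*exp(4*I*pi/5) + 2*exp(2*I*pi/5))] = 5/5 = 1
  <chi_rho, chi_2> = (1/5)[1*(7)*conj(1) + 1*(2 + 2*exp(-2*I*pi/5) + exp(-4*I*pi/5) + exp(4*I*pi/5) + exp(2*I*pi/5))*conj(exp(4*I*pi/5)) + 1*(2 + 2*exp(-4*I*pi/5) + exp(-2*I*pi/5) + exp(4*I*pi/5) + exp(2*I*pi/5))*conj(exp(-2*I*pi/5)) + 1*(2 + exp(-2*I*pi/5) + exp(-4*I*pi/5) + exp(2*I*pi/5) + 2*exp(4*I*pi/5))*conj(exp(2*I*pi/5)) + 1*(2 + exp(-2*I*pi/5) + exp(-4*I*pi/5) + exp(4*I*pi/5) + 2*exp(2*I*pi/5))*conj(exp(-4*I*pi/5))]
      = (1/5)[(7) + (1 + 2*exp(-4*I*pi/5) + exp(-2*I*pi/5) + exp(2*I*pi/5) + 2*exp(4*I*pi/5)) + (1 + 2*exp(-2*I*pi/5) + exp(-4*I*pi/5) + exp(4*I*pi/5) + 2*exp(2*I*pi/5)) + (1 + 2*exp(-2*I*pi/5) + exp(-4*I*pi/5) + exp(4*I*pi/5) + 2*exp(2*I*pi/5)) + (1 + 2*exp(-4*I*pi/5) + exp(-2*I*pi/5) + exp(2*I*pi/5) + 2*exp(4*I*pi/5))] = 5/5 = 1
  <chi_rho, chi_3> = (1/5)[1*(7)*conj(1) + 1*(2 + 2*exp(-2*I*pi/5) + exp(-4*I*pi/5) + exp(4*I*pi/5) + exp(2*I*pi/5))*conj(exp(-4*I*pi/5)) + 1*(2 + 2*exp(-4*I*pi/5) + exp(-2*I*pi/5) + exp(4*I*pi/5) + exp(2*I*pi/5))*conj(exp(2*I*pi/5)) + 1*(2 + exp(-2*I*pi/5) + exp(-4*I*pi/5) + exp(2*I*pi/5) + 2*exp(4*I*pi/5))*conj(exp(-2*I*pi/5)) + 1*(2 + exp(-2*I*pi/5) + exp(-4*I*pi/5) + exp(4*I*pi/5) + 2*exp(2*I*pi/5))*conj(exp(4*I*pi/5))]
      = (1/5)[(7) + (1 + exp(-2*I*pi/5) + exp(-4*I*pi/5) + 2*exp(4*I*pi/5) + 2*exp(2*I*pi/5)) + (1 + 2*exp(-2*I*pi/5) + exp(-4*I*pi/5) + exp(2*I*pi/5) + 2*exp(4*I*pi/5)) + (1 + 2*exp(-4*I*pi/5) + exp(-2*I*pi/5) + exp(4*I*pi/5) + 2*exp(2*I*pi/5)) + (1 + 2*exp(-2*I*pi/5) + 2*exp(-4*I*pi/5) + exp(4*I*pi/5) + exp(2*I*pi/5))] = 5/5 = 1
  <chi_rho, chi_4> = (1/5)[1*(7)*conj(1) + 1*(2 + 2*exp(-2*I*pi/5) + exp(-4*I*pi/5) + exp(4*I*pi/5) + exp(2*I*pi/5))*conj(exp(-2*I*pi/5)) + 1*(2 + 2*exp(-4*I*pi/5) + exp(-2*I*pi/5) + exp(4*I*pi/5) + exp(2*I*pi/5))*conj(exp(-4*I*pi/5)) + 1*(2 + exp(-2*I*pi/5) + exp(-4*I*pi/5) + exp(2*I*pi/5) + 2*exp(4*I*pi/5))*conj(exp(4*I*pi/5)) + 1*(2 + exp(-2*I*pi/5) + exp(-4*I*pi/5) + exp(4*I*pi/5) + 2*exp(2*I*pi/5))*conj(exp(2*I*pi/5))]
      = (1/5)[(7) + (2 + exp(-2*I*pi/5) + exp(-4*I*pi/5) + exp(4*I*pi/5) + 2*exp(2*I*pi/5)) + (2 + exp(-2*I*pi/5) + exp(-4*I*pi/5) + exp(2*I*pi/5) + 2*exp(4*I*pi/5)) + (2 + 2*exp(-4*I*pi/5) + exp(-2*I*pi/5) + exp(4*I*pi/5) + exp(2*I*pi/5)) + (2 + 2*exp(-2*I*pi/5) + exp(-4*I*pi/5) + exp(4*I*pi/5) + exp(2*I*pi/5))] = 10/5 = 2
(Exp terms are combined using exp(i*s)*conj(exp(i*t)) = exp(i*(s-t)), and sums of them are collapsed using the identity that for every m > 1 the m distinct m-th roots of unity sum to 0, e.g. 1 + exp(2*I*pi/3) + exp(-2*I*pi/3) = 0.)
Dimension check: dim(rho) = sum (mult * dim) = 2*1 + 1*1 + 1*1 + 1*1 + 2*1 = 7 = chi_rho(e) = 7.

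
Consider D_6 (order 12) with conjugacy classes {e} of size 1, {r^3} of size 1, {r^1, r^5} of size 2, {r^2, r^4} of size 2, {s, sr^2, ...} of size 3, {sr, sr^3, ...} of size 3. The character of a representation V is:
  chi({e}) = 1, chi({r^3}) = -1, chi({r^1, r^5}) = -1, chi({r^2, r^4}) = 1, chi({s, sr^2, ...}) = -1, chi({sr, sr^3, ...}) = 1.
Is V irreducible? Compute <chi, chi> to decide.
Irreducible: <chi, chi> = 1.

Reasoning: <chi, chi> = (1/|G|) sum_C |C| * |chi(C)|^2 = (1/12)[1*|1|^2 + 1*|-1|^2 + 2*|-1|^2 + 2*|1|^2 + 3*|-1|^2 + 3*|1|^2]
  = (1/12)[(1) + (1) + (2) + (2) + (3) + (3)] = 12/12 = 1.
A character is irreducible iff <chi, chi> = 1, so this representation is irreducible.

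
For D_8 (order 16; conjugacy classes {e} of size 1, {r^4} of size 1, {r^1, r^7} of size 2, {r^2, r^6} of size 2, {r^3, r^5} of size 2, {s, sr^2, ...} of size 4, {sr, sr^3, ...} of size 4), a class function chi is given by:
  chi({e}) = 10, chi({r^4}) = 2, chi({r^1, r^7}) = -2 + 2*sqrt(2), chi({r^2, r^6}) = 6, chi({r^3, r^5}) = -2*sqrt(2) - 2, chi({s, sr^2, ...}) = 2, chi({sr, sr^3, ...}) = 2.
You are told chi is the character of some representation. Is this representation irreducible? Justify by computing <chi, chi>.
Not irreducible (reducible): <chi, chi> = 16 > 1.

Justification: <chi, chi> = (1/|G|) sum_C |C| * |chi(C)|^2 = (1/16)[1*|10|^2 + 1*|2|^2 + 2*|-2 + 2*sqrt(2)|^2 + 2*|6|^2 + 2*|-2*sqrt(2) - 2|^2 + 4*|2|^2 + 4*|2|^2]
  = (1/16)[(100) + (4) + (24 - 16*sqrt(2)) + (72) + (16*sqrt(2) + 24) + (16) + (16)] = 256/16 = 16.
A character is irreducible iff <chi, chi> = 1, so this representation is reducible.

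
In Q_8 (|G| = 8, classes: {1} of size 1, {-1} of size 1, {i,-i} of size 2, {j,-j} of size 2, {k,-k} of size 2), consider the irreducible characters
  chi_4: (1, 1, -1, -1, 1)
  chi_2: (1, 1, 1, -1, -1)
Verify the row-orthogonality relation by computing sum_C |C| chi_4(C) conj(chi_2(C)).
Sum = 0; so <chi_4, chi_2> = 0 (distinct irreducibles are orthogonal).

Details: Compute term by term over conjugacy classes (|C| * chi_4(C) * conj(chi_2(C))):
  1*(1)*conj(1) + 1*(1)*conj(1) + 2*(-1)*conj(1) + 2*(-1)*conj(-1) + 2*(1)*conj(-1)
  = (1) + (1) + (-2) + (2) + (-2)
  = 0.
Dividing by |G| = 8 gives 0/8 = 0, matching the row-orthogonality relation <chi_4, chi_2> = [chi_4 = chi_2].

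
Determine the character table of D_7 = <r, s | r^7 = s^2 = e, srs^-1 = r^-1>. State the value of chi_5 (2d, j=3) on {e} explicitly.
Conjugacy classes: {e} of size 1, {r^1, r^6} of size 2, {r^2, r^5} of size 2, {r^3, r^4} of size 2, {s, sr, ..., sr^6} of size 7.
Character table:
  irrep \ class              {e} (size 1)  {r^1, r^6} (size 2)  {r^2, r^5} (size 2)  {r^3, r^4} (size 2)  {s, sr, ..., sr^6} (size 7)
  chi_1 (triv)               1             1                    1                    1                    1                          
  chi_2 (sign: r->1, s->-1)  1             1                    1                    1                    -1                         
  chi_3 (2d, j=1)            2             2*cos(2*pi/7)        -2*cos(3*pi/7)       -2*cos(pi/7)         0                          
  chi_4 (2d, j=2)            2             -2*cos(3*pi/7)       -2*cos(pi/7)         2*cos(2*pi/7)        0                          
  chi_5 (2d, j=3)            2             -2*cos(pi/7)         2*cos(2*pi/7)        -2*cos(3*pi/7)       0                          

Spot check: chi_5 (2d, j=3) on {e} = 2.

Argument: D_7 has order 2*7 = 14 with 5 conjugacy classes, hence 5 irreducibles. Sum of squared dims 1 + 1 + 4 + 4 + 4 = 14 = |G|. Linear characters come from the abelianisation; the 2-dimensional irreps have character r^k -> 2*cos(2*pi*j*k/7), reflections -> 0.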